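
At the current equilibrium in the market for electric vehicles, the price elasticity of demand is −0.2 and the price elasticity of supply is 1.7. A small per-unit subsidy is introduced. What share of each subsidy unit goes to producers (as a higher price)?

For a small subsidy around the equilibrium, the benefit split depends on the relative slopes, which at a point are proportional to the elasticities.
Buyer share = εs/(εs + |εd|) = 1.7/(1.7 + 0.2) = 17/19; seller share = |εd|/(εs + |εd|) = 2/19.
So producers capture 2/19 of the subsidy.

Producer share = 2/19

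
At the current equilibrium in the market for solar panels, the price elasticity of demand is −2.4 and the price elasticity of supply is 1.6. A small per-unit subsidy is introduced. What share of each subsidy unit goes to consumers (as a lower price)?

For a small subsidy around the equilibrium, the benefit split depends on the relative slopes, which at a point are proportional to the elasticities.
Buyer share = εs/(εs + |εd|) = 1.6/(1.6 + 2.4) = 0.4; seller share = |εd|/(εs + |εd|) = 0.6.

Consumer share = 0.4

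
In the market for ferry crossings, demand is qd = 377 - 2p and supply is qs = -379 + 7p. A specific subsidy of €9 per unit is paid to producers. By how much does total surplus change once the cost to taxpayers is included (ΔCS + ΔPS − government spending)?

Pre-subsidy: 377 - 2p = -379 + 7p gives p* = 84, q* = 209.
With the subsidy, sellers receive ps = pb + 9 for each unit, where pb is the price buyers pay.
Supply in terms of pb becomes qs = -379 + 7(pb + 9) = -316 + 7pb. Setting this equal to demand: 377 - 2pb = -316 + 7pb, so pb = 77.
Sellers receive ps = 77 + 9 = 86; q' = 377 − 2·77 = 223.
ΔCS = ½(209 + 223)(84 − 77) = 1512; ΔPS = ½(209 + 223)(86 − 84) = 432.
Government spending = 9 × 223 = 2007.
Net change = 1512 + 432 − 2007 = -63. The loss equals the DWL triangle ½·9·14.

Net change in total surplus = -€63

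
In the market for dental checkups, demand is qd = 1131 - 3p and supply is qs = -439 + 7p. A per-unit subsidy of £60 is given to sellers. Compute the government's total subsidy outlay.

Government cost = £47160

Pre-subsidy: 1131 - 3p = -439 + 7p gives p* = 157, q* = 660.
With the subsidy, sellers receive ps = pb + 60 for each unit, where pb is the price buyers pay.
Supply in terms of pb becomes qs = -439 + 7(pb + 60) = -19 + 7pb. Setting this equal to demand: 1131 - 3pb = -19 + 7pb, so pb = 115.
Sellers receive ps = 115 + 60 = 175; q' = 1131 − 3·115 = 786.
Government outlay = subsidy × quantity = 60 × 786 = 47160.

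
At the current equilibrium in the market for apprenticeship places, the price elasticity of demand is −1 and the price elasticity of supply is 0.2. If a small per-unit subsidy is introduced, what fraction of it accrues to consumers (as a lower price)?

For a small subsidy around the equilibrium, the benefit split depends on the relative slopes, which at a point are proportional to the elasticities.
Buyer share = εs/(εs + |εd|) = 0.2/(0.2 + 1) = 1/6; seller share = |εd|/(εs + |εd|) = 5/6.

Consumer share = 1/6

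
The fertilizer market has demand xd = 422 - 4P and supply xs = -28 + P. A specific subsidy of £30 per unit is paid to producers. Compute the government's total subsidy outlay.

Pre-subsidy: 422 - 4P = -28 + P gives P* = 90, x* = 62.
With the subsidy, sellers receive Ps = Pb + 30 for each unit, where Pb is the price buyers pay.
Supply in terms of Pb becomes xs = -28 + 1(Pb + 30) = 2 + Pb. Setting this equal to demand: 422 - 4Pb = 2 + Pb, so Pb = 84.
Sellers receive Ps = 84 + 30 = 114; x' = 422 − 4·84 = 86.
Government outlay = subsidy × quantity = 30 × 86 = 2580.

Government cost = £2580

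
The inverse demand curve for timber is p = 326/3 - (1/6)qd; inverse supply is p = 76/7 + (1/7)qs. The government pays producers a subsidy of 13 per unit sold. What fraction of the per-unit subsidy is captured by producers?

Producer share = 6/13

Pre-subsidy: 326/3 - (1/6)q = 76/7 + (1/7)q gives q* = 316 and p* = 56.
With the subsidy, sellers receive ps = pb + 13 for each unit, where pb is the price buyers pay.
On the curves, pb = 326/3 - (1/6)q and ps = 76/7 + (1/7)q; the wedge ps − pb = 13 gives 76/7 + (1/7)q − (326/3 - (1/6)q) = 13, so q' = 358.
Then pb = 326/3 − (1/6)·358 = 49 and ps = 76/7 + (1/7)·358 = 62.
Buyers' price falls by p* − pb = 56 − 49 = 7; sellers' price rises by ps − p* = 62 − 56 = 6.
So producers capture 6/13 = 6/13 of each unit of subsidy.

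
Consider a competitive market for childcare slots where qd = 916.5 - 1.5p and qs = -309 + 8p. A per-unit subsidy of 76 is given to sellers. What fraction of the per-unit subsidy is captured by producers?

Pre-subsidy: 916.5 - 1.5p = -309 + 8p gives p* = 129, q* = 723.
With the subsidy, sellers receive ps = pb + 76 for each unit, where pb is the price buyers pay.
Supply in terms of pb becomes qs = -309 + 8(pb + 76) = 299 + 8pb. Setting this equal to demand: 916.5 - 1.5pb = 299 + 8pb, so pb = 65.
Sellers receive ps = 65 + 76 = 141; q' = 916.5 − 1.5·65 = 819.
Buyers' price falls by p* − pb = 129 − 65 = 64; sellers' price rises by ps − p* = 141 − 129 = 12.
So producers capture 12/76 = 3/19 of each unit of subsidy.

Producer share = 3/19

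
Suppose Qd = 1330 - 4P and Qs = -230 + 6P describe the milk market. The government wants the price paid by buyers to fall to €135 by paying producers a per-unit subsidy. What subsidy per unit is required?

At a buyer price of 135, quantity demanded is 1330 − 4·135 = 790.
Sellers supply 790 only when they receive Ps with -230 + 6·Ps = 790, i.e. Ps = 170.
s = Ps − Pb = 170 − 135 = 35.

Required subsidy s = €35 per unit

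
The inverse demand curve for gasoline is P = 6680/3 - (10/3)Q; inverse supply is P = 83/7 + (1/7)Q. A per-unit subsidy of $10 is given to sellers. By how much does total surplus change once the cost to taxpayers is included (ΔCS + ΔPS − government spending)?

Pre-subsidy: 6680/3 - (10/3)Q = 83/7 + (1/7)Q gives Q* = 46511/73 and P* = 7510/73.
With the subsidy, sellers receive Ps = Pb + 10 for each unit, where Pb is the price buyers pay.
On the curves, Pb = 6680/3 - (10/3)Q and Ps = 83/7 + (1/7)Q; the wedge Ps − Pb = 10 gives 83/7 + (1/7)Q − (6680/3 - (10/3)Q) = 10, so Q' = 46721/73.
Then Pb = 6680/3 − (10/3)·(46721/73) = 6810/73 and Ps = 83/7 + (1/7)·(46721/73) = 7540/73.
ΔCS = ½(46511/73 + 46721/73)(7510/73 − 6810/73) = 32631200/5329; ΔPS = ½(46511/73 + 46721/73)(7540/73 − 7510/73) = 1398480/5329.
Government spending = 10 × 46721/73 = 467210/73.
Net change = 32631200/5329 + 1398480/5329 − 467210/73 = -1050/73. The loss equals the DWL triangle ½·10·210/73.

Net change in total surplus = -1050/73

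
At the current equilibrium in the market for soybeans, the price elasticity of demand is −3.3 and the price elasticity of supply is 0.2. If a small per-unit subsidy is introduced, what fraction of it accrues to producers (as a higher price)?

For a small subsidy around the equilibrium, the benefit split depends on the relative slopes, which at a point are proportional to the elasticities.
Buyer share = εs/(εs + |εd|) = 0.2/(0.2 + 3.3) = 2/35; seller share = |εd|/(εs + |εd|) = 33/35.
So producers capture 33/35 of the subsidy.

Producer share = 33/35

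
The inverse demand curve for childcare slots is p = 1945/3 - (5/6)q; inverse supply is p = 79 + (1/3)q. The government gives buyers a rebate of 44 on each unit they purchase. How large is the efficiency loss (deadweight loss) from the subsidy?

Pre-subsidy: 1945/3 - (5/6)q = 79 + (1/3)q gives q* = 488 and p* = 725/3.
With the rebate, buyers effectively pay pb = ps − 44, where ps is the price sellers receive.
On the curves, pb = 1945/3 - (5/6)q and ps = 79 + (1/3)q; the wedge ps − pb = 44 gives 79 + (1/3)q − (1945/3 - (5/6)q) = 44, so q' = 3680/7.
Then pb = 1945/3 − (5/6)·(3680/7) = 4415/21 and ps = 79 + (1/3)·(3680/7) = 5339/21.
The subsidy expands output by 3680/7 − 488 = 264/7 past the efficient level; on those units the gap between marginal cost and willingness to pay runs from 0 up to 44.
DWL = ½ × 44 × 264/7 = 5808/7.

Deadweight loss = 5808/7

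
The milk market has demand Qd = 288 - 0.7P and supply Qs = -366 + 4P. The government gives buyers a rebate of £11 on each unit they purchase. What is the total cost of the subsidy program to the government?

Government cost = 101926/47

Pre-subsidy: 288 - 0.7P = -366 + 4P gives P* = 6540/47, Q* = 8958/47.
With the rebate, buyers effectively pay Pb = Ps − 11, where Ps is the price sellers receive.
Demand in terms of Ps becomes Qd = 288 − 0.7(Ps − 11) = 295.7 - 0.7Ps. Setting this equal to supply: 295.7 - 0.7Ps = -366 + 4Ps, so Ps = 6617/47.
Buyers pay Pb = 6617/47 − 11 = 6100/47; Q' = -366 + 4·(6617/47) = 9266/47.
Government outlay = subsidy × quantity = 11 × 9266/47 = 101926/47.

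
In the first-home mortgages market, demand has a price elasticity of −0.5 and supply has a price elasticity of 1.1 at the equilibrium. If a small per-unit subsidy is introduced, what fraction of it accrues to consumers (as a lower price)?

Consumer share = 0.6875

For a small subsidy around the equilibrium, the benefit split depends on the relative slopes, which at a point are proportional to the elasticities.
Buyer share = εs/(εs + |εd|) = 1.1/(1.1 + 0.5) = 0.6875; seller share = |εd|/(εs + |εd|) = 0.3125.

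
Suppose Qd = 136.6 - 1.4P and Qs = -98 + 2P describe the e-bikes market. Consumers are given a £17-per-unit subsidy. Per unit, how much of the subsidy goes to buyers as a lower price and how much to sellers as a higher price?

Pre-subsidy: 136.6 - 1.4P = -98 + 2P gives P* = 69, Q* = 40.
With the rebate, buyers effectively pay Pb = Ps − 17, where Ps is the price sellers receive.
Demand in terms of Ps becomes Qd = 136.6 − 1.4(Ps − 17) = 160.4 - 1.4Ps. Setting this equal to supply: 160.4 - 1.4Ps = -98 + 2Ps, so Ps = 76.
Buyers pay Pb = 76 − 17 = 59; Q' = -98 + 2·76 = 54.
Buyers' price falls by P* − Pb = 69 − 59 = 10; sellers' price rises by Ps − P* = 76 − 69 = 7.

Buyers gain £10 per unit; sellers gain £7 per unit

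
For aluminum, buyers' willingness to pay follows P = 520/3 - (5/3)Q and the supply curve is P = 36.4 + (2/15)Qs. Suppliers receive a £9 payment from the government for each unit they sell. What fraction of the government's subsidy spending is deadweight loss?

Pre-subsidy: 520/3 - (5/3)Q = 36.4 + (2/15)Q gives Q* = 2054/27 and P* = 3770/81.
With the subsidy, sellers receive Ps = Pb + 9 for each unit, where Pb is the price buyers pay.
On the curves, Pb = 520/3 - (5/3)Q and Ps = 36.4 + (2/15)Q; the wedge Ps − Pb = 9 gives 36.4 + (2/15)Q − (520/3 - (5/3)Q) = 9, so Q' = 2189/27.
Then Pb = 520/3 − (5/3)·(2189/27) = 3095/81 and Ps = 36.4 + (2/15)·(2189/27) = 3824/81.
ΔCS = ½(2054/27 + 2189/27)(3770/81 − 3095/81) = 106075/162; ΔPS = ½(2054/27 + 2189/27)(3824/81 − 3770/81) = 4243/81.
Government spending = 9 × 2189/27 = 2189/3.
DWL = ½ × 9 × (2189/27 − 2054/27) = 22.5; fraction = 22.5 / (2189/3) = 135/4378.

DWL / government spending = 135/4378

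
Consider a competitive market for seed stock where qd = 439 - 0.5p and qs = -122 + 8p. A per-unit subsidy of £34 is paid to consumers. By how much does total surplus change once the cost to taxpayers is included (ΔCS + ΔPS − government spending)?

Pre-subsidy: 439 - 0.5p = -122 + 8p gives p* = 66, q* = 406.
With the rebate, buyers effectively pay pb = ps − 34, where ps is the price sellers receive.
Demand in terms of ps becomes qd = 439 − 0.5(ps − 34) = 456 - 0.5ps. Setting this equal to supply: 456 - 0.5ps = -122 + 8ps, so ps = 68.
Buyers pay pb = 68 − 34 = 34; q' = -122 + 8·68 = 422.
ΔCS = ½(406 + 422)(66 − 34) = 13248; ΔPS = ½(406 + 422)(68 − 66) = 828.
Government spending = 34 × 422 = 14348.
Net change = 13248 + 828 − 14348 = -272. The loss equals the DWL triangle ½·34·16.

Net change in total surplus = -£272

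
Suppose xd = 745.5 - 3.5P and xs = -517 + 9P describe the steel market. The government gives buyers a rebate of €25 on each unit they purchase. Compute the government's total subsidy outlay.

Pre-subsidy: 745.5 - 3.5P = -517 + 9P gives P* = 101, x* = 392.
With the rebate, buyers effectively pay Pb = Ps − 25, where Ps is the price sellers receive.
Demand in terms of Ps becomes xd = 745.5 − 3.5(Ps − 25) = 833 - 3.5Ps. Setting this equal to supply: 833 - 3.5Ps = -517 + 9Ps, so Ps = 108.
Buyers pay Pb = 108 − 25 = 83; x' = -517 + 9·108 = 455.
Government outlay = subsidy × quantity = 25 × 455 = 11375.

Government cost = €11375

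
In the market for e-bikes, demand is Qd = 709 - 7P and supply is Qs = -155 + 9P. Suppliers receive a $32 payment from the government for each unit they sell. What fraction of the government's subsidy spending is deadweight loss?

DWL / government spending = 63/457

Pre-subsidy: 709 - 7P = -155 + 9P gives P* = 54, Q* = 331.
With the subsidy, sellers receive Ps = Pb + 32 for each unit, where Pb is the price buyers pay.
Supply in terms of Pb becomes Qs = -155 + 9(Pb + 32) = 133 + 9Pb. Setting this equal to demand: 709 - 7Pb = 133 + 9Pb, so Pb = 36.
Sellers receive Ps = 36 + 32 = 68; Q' = 709 − 7·36 = 457.
ΔCS = ½(331 + 457)(54 − 36) = 7092; ΔPS = ½(331 + 457)(68 − 54) = 5516.
Government spending = 32 × 457 = 14624.
DWL = ½ × 32 × (457 − 331) = 2016; fraction = 2016 / 14624 = 63/457.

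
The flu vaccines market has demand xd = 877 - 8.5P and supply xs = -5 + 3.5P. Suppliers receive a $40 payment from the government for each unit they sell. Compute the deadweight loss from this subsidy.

Deadweight loss = 5950/3

Pre-subsidy: 877 - 8.5P = -5 + 3.5P gives P* = 73.5, x* = 252.25.
With the subsidy, sellers receive Ps = Pb + 40 for each unit, where Pb is the price buyers pay.
Supply in terms of Pb becomes xs = -5 + 3.5(Pb + 40) = 135 + 3.5Pb. Setting this equal to demand: 877 - 8.5Pb = 135 + 3.5Pb, so Pb = 371/6.
Sellers receive Ps = 371/6 + 40 = 611/6; x' = 877 − 8.5·(371/6) = 4217/12.
The subsidy expands output by 4217/12 − 252.25 = 595/6 past the efficient level; on those units the gap between marginal cost and willingness to pay runs from 0 up to 40.
DWL = ½ × 40 × 595/6 = 5950/3.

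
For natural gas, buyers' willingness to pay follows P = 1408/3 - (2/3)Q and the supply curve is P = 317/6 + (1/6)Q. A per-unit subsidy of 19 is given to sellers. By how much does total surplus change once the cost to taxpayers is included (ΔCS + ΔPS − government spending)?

Pre-subsidy: 1408/3 - (2/3)Q = 317/6 + (1/6)Q gives Q* = 499.8 and P* = 2042/15.
With the subsidy, sellers receive Ps = Pb + 19 for each unit, where Pb is the price buyers pay.
On the curves, Pb = 1408/3 - (2/3)Q and Ps = 317/6 + (1/6)Q; the wedge Ps − Pb = 19 gives 317/6 + (1/6)Q − (1408/3 - (2/3)Q) = 19, so Q' = 522.6.
Then Pb = 1408/3 − (2/3)·522.6 = 1814/15 and Ps = 317/6 + (1/6)·522.6 = 2099/15.
ΔCS = ½(499.8 + 522.6)(2042/15 − 1814/15) = 7770.24; ΔPS = ½(499.8 + 522.6)(2099/15 − 2042/15) = 1942.56.
Government spending = 19 × 522.6 = 9929.4.
Net change = 7770.24 + 1942.56 − 9929.4 = -216.6. The loss equals the DWL triangle ½·19·22.8.

Net change in total surplus = -216.6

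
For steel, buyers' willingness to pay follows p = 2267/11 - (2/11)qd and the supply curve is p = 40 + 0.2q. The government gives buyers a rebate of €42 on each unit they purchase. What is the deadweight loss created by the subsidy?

Pre-subsidy: 2267/11 - (2/11)q = 40 + 0.2q gives q* = 435 and p* = 127.
With the rebate, buyers effectively pay pb = ps − 42, where ps is the price sellers receive.
On the curves, pb = 2267/11 - (2/11)q and ps = 40 + 0.2q; the wedge ps − pb = 42 gives 40 + 0.2q − (2267/11 - (2/11)q) = 42, so q' = 545.
Then pb = 2267/11 − (2/11)·545 = 107 and ps = 40 + 0.2·545 = 149.
The subsidy expands output by 545 − 435 = 110 past the efficient level; on those units the gap between marginal cost and willingness to pay runs from 0 up to 42.
DWL = ½ × 42 × 110 = 2310.

Deadweight loss = €2310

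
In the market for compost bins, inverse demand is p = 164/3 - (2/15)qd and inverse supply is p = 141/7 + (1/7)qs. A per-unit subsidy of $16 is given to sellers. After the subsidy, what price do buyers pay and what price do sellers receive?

Buyers pay 878/29; sellers receive 1342/29

Pre-subsidy: 164/3 - (2/15)q = 141/7 + (1/7)q gives q* = 125 and p* = 38.
With the subsidy, sellers receive ps = pb + 16 for each unit, where pb is the price buyers pay.
On the curves, pb = 164/3 - (2/15)q and ps = 141/7 + (1/7)q; the wedge ps − pb = 16 gives 141/7 + (1/7)q − (164/3 - (2/15)q) = 16, so q' = 5305/29.
Then pb = 164/3 − (2/15)·(5305/29) = 878/29 and ps = 141/7 + (1/7)·(5305/29) = 1342/29.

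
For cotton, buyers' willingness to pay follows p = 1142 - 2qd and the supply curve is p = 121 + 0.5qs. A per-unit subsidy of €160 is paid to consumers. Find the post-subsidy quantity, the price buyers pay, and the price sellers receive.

Pre-subsidy: 1142 - 2q = 121 + 0.5q gives q* = 408.4 and p* = 325.2.
With the rebate, buyers effectively pay pb = ps − 160, where ps is the price sellers receive.
On the curves, pb = 1142 - 2q and ps = 121 + 0.5q; the wedge ps − pb = 160 gives 121 + 0.5q − (1142 - 2q) = 160, so q' = 472.4.
Then pb = 1142 − 2·472.4 = 197.2 and ps = 121 + 0.5·472.4 = 357.2.

q' = 472.4; buyers pay €197.2; sellers receive €357.2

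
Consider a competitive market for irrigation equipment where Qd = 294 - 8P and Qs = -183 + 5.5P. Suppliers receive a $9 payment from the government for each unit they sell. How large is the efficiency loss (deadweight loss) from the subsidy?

Deadweight loss = $132

Pre-subsidy: 294 - 8P = -183 + 5.5P gives P* = 106/3, Q* = 34/3.
With the subsidy, sellers receive Ps = Pb + 9 for each unit, where Pb is the price buyers pay.
Supply in terms of Pb becomes Qs = -183 + 5.5(Pb + 9) = -133.5 + 5.5Pb. Setting this equal to demand: 294 - 8Pb = -133.5 + 5.5Pb, so Pb = 95/3.
Sellers receive Ps = 95/3 + 9 = 122/3; Q' = 294 − 8·(95/3) = 122/3.
The subsidy expands output by 122/3 − 34/3 = 88/3 past the efficient level; on those units the gap between marginal cost and willingness to pay runs from 0 up to 9.
DWL = ½ × 9 × 88/3 = 132.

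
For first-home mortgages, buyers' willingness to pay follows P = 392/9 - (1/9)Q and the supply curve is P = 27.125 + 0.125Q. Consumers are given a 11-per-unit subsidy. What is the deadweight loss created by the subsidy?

Pre-subsidy: 392/9 - (1/9)Q = 27.125 + 0.125Q gives Q* = 1183/17 and P* = 609/17.
With the rebate, buyers effectively pay Pb = Ps − 11, where Ps is the price sellers receive.
On the curves, Pb = 392/9 - (1/9)Q and Ps = 27.125 + 0.125Q; the wedge Ps − Pb = 11 gives 27.125 + 0.125Q − (392/9 - (1/9)Q) = 11, so Q' = 1975/17.
Then Pb = 392/9 − (1/9)·(1975/17) = 521/17 and Ps = 27.125 + 0.125·(1975/17) = 708/17.
The subsidy expands output by 1975/17 − 1183/17 = 792/17 past the efficient level; on those units the gap between marginal cost and willingness to pay runs from 0 up to 11.
DWL = ½ × 11 × 792/17 = 4356/17.

Deadweight loss = 4356/17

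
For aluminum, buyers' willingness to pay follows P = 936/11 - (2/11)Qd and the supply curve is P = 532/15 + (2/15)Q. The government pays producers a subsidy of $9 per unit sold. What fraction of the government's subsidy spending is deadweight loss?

Pre-subsidy: 936/11 - (2/11)Q = 532/15 + (2/15)Q gives Q* = 2047/13 and P* = 734/13.
With the subsidy, sellers receive Ps = Pb + 9 for each unit, where Pb is the price buyers pay.
On the curves, Pb = 936/11 - (2/11)Q and Ps = 532/15 + (2/15)Q; the wedge Ps − Pb = 9 gives 532/15 + (2/15)Q − (936/11 - (2/11)Q) = 9, so Q' = 9673/52.
Then Pb = 936/11 − (2/11)·(9673/52) = 1333/26 and Ps = 532/15 + (2/15)·(9673/52) = 1567/26.
ΔCS = ½(2047/13 + 9673/52)(734/13 − 1333/26) = 2411235/2704; ΔPS = ½(2047/13 + 9673/52)(1567/26 − 734/13) = 1768239/2704.
Government spending = 9 × 9673/52 = 87057/52.
DWL = ½ × 9 × (9673/52 − 2047/13) = 13365/104; fraction = (13365/104) / (87057/52) = 1485/19346.

DWL / government spending = 1485/19346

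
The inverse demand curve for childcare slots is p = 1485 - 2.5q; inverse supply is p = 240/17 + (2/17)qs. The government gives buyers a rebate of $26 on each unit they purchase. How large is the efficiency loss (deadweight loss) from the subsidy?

Deadweight loss = 11492/89

Pre-subsidy: 1485 - 2.5q = 240/17 + (2/17)q gives q* = 50010/89 and p* = 7140/89.
With the rebate, buyers effectively pay pb = ps − 26, where ps is the price sellers receive.
On the curves, pb = 1485 - 2.5q and ps = 240/17 + (2/17)q; the wedge ps − pb = 26 gives 240/17 + (2/17)q − (1485 - 2.5q) = 26, so q' = 50894/89.
Then pb = 1485 − 2.5·(50894/89) = 4930/89 and ps = 240/17 + (2/17)·(50894/89) = 7244/89.
The subsidy expands output by 50894/89 − 50010/89 = 884/89 past the efficient level; on those units the gap between marginal cost and willingness to pay runs from 0 up to 26.
DWL = ½ × 26 × 884/89 = 11492/89.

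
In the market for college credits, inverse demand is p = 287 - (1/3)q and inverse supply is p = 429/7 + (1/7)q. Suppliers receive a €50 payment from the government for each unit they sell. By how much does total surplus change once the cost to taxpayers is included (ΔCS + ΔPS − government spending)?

Net change in total surplus = -€2625

Pre-subsidy: 287 - (1/3)q = 429/7 + (1/7)q gives q* = 474 and p* = 129.
With the subsidy, sellers receive ps = pb + 50 for each unit, where pb is the price buyers pay.
On the curves, pb = 287 - (1/3)q and ps = 429/7 + (1/7)q; the wedge ps − pb = 50 gives 429/7 + (1/7)q − (287 - (1/3)q) = 50, so q' = 579.
Then pb = 287 − (1/3)·579 = 94 and ps = 429/7 + (1/7)·579 = 144.
ΔCS = ½(474 + 579)(129 − 94) = 18427.5; ΔPS = ½(474 + 579)(144 − 129) = 7897.5.
Government spending = 50 × 579 = 28950.
Net change = 18427.5 + 7897.5 − 28950 = -2625. The loss equals the DWL triangle ½·50·105.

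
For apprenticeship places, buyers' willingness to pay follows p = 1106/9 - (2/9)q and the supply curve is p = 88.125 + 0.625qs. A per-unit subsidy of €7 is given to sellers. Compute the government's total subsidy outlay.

Pre-subsidy: 1106/9 - (2/9)q = 88.125 + 0.625q gives q* = 2503/61 and p* = 6940/61.
With the subsidy, sellers receive ps = pb + 7 for each unit, where pb is the price buyers pay.
On the curves, pb = 1106/9 - (2/9)q and ps = 88.125 + 0.625q; the wedge ps − pb = 7 gives 88.125 + 0.625q − (1106/9 - (2/9)q) = 7, so q' = 3007/61.
Then pb = 1106/9 − (2/9)·(3007/61) = 6828/61 and ps = 88.125 + 0.625·(3007/61) = 7255/61.
Government outlay = subsidy × quantity = 7 × 3007/61 = 21049/61.

Government cost = 21049/61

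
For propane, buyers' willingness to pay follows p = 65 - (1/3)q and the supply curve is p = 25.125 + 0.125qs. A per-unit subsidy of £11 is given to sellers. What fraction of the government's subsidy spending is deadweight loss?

DWL / government spending = 4/37

Pre-subsidy: 65 - (1/3)q = 25.125 + 0.125q gives q* = 87 and p* = 36.
With the subsidy, sellers receive ps = pb + 11 for each unit, where pb is the price buyers pay.
On the curves, pb = 65 - (1/3)q and ps = 25.125 + 0.125q; the wedge ps − pb = 11 gives 25.125 + 0.125q − (65 - (1/3)q) = 11, so q' = 111.
Then pb = 65 − (1/3)·111 = 28 and ps = 25.125 + 0.125·111 = 39.
ΔCS = ½(87 + 111)(36 − 28) = 792; ΔPS = ½(87 + 111)(39 − 36) = 297.
Government spending = 11 × 111 = 1221.
DWL = ½ × 11 × (111 − 87) = 132; fraction = 132 / 1221 = 4/37.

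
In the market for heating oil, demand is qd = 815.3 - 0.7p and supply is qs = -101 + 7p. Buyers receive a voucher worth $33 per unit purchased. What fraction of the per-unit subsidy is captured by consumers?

Consumer share = 10/11

Pre-subsidy: 815.3 - 0.7p = -101 + 7p gives p* = 119, q* = 732.
With the rebate, buyers effectively pay pb = ps − 33, where ps is the price sellers receive.
Demand in terms of ps becomes qd = 815.3 − 0.7(ps − 33) = 838.4 - 0.7ps. Setting this equal to supply: 838.4 - 0.7ps = -101 + 7ps, so ps = 122.
Buyers pay pb = 122 − 33 = 89; q' = -101 + 7·122 = 753.
Buyers' price falls by p* − pb = 119 − 89 = 30; sellers' price rises by ps − p* = 122 − 119 = 3.
So consumers capture 30/33 = 10/11 of each unit of subsidy.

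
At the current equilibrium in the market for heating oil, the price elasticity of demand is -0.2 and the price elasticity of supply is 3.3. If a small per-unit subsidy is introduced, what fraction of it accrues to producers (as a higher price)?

For a small subsidy around the equilibrium, the benefit split depends on the relative slopes, which at a point are proportional to the elasticities.
Buyer share = εs/(εs + |εd|) = 3.3/(3.3 + 0.2) = 33/35; seller share = |εd|/(εs + |εd|) = 2/35.
So producers capture 2/35 of the subsidy.

Producer share = 2/35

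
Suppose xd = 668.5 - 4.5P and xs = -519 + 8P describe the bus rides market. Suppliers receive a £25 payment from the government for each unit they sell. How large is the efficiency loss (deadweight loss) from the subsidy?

Deadweight loss = £900

Pre-subsidy: 668.5 - 4.5P = -519 + 8P gives P* = 95, x* = 241.
With the subsidy, sellers receive Ps = Pb + 25 for each unit, where Pb is the price buyers pay.
Supply in terms of Pb becomes xs = -519 + 8(Pb + 25) = -319 + 8Pb. Setting this equal to demand: 668.5 - 4.5Pb = -319 + 8Pb, so Pb = 79.
Sellers receive Ps = 79 + 25 = 104; x' = 668.5 − 4.5·79 = 313.
The subsidy expands output by 313 − 241 = 72 past the efficient level; on those units the gap between marginal cost and willingness to pay runs from 0 up to 25.
DWL = ½ × 25 × 72 = 900.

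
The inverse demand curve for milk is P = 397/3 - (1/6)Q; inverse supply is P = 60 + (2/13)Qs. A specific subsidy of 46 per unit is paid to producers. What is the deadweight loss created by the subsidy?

Deadweight loss = 3300.96

Pre-subsidy: 397/3 - (1/6)Q = 60 + (2/13)Q gives Q* = 225.68 and P* = 94.72.
With the subsidy, sellers receive Ps = Pb + 46 for each unit, where Pb is the price buyers pay.
On the curves, Pb = 397/3 - (1/6)Q and Ps = 60 + (2/13)Q; the wedge Ps − Pb = 46 gives 60 + (2/13)Q − (397/3 - (1/6)Q) = 46, so Q' = 369.2.
Then Pb = 397/3 − (1/6)·369.2 = 70.8 and Ps = 60 + (2/13)·369.2 = 116.8.
The subsidy expands output by 369.2 − 225.68 = 143.52 past the efficient level; on those units the gap between marginal cost and willingness to pay runs from 0 up to 46.
DWL = ½ × 46 × 143.52 = 3300.96.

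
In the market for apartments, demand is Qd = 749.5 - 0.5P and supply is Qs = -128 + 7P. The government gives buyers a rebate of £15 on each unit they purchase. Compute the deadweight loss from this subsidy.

Deadweight loss = £52.5

Pre-subsidy: 749.5 - 0.5P = -128 + 7P gives P* = 117, Q* = 691.
With the rebate, buyers effectively pay Pb = Ps − 15, where Ps is the price sellers receive.
Demand in terms of Ps becomes Qd = 749.5 − 0.5(Ps − 15) = 757 - 0.5Ps. Setting this equal to supply: 757 - 0.5Ps = -128 + 7Ps, so Ps = 118.
Buyers pay Pb = 118 − 15 = 103; Q' = -128 + 7·118 = 698.
The subsidy expands output by 698 − 691 = 7 past the efficient level; on those units the gap between marginal cost and willingness to pay runs from 0 up to 15.
DWL = ½ × 15 × 7 = 52.5.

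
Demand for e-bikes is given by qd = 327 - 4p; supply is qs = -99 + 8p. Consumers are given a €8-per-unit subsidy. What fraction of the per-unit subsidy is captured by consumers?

Consumer share = 2/3

Pre-subsidy: 327 - 4p = -99 + 8p gives p* = 35.5, q* = 185.
With the rebate, buyers effectively pay pb = ps − 8, where ps is the price sellers receive.
Demand in terms of ps becomes qd = 327 − 4(ps − 8) = 359 - 4ps. Setting this equal to supply: 359 - 4ps = -99 + 8ps, so ps = 229/6.
Buyers pay pb = 229/6 − 8 = 181/6; q' = -99 + 8·(229/6) = 619/3.
Buyers' price falls by p* − pb = 35.5 − 181/6 = 16/3; sellers' price rises by ps − p* = 229/6 − 35.5 = 8/3.
So consumers capture (16/3)/8 = 2/3 of each unit of subsidy.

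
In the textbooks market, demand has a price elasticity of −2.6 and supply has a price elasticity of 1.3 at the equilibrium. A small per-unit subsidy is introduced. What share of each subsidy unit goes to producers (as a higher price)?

For a small subsidy around the equilibrium, the benefit split depends on the relative slopes, which at a point are proportional to the elasticities.
Buyer share = εs/(εs + |εd|) = 1.3/(1.3 + 2.6) = 1/3; seller share = |εd|/(εs + |εd|) = 2/3.
So producers capture 2/3 of the subsidy.

Producer share = 2/3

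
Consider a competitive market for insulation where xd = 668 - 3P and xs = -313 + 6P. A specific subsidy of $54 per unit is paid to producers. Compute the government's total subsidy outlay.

Pre-subsidy: 668 - 3P = -313 + 6P gives P* = 109, x* = 341.
With the subsidy, sellers receive Ps = Pb + 54 for each unit, where Pb is the price buyers pay.
Supply in terms of Pb becomes xs = -313 + 6(Pb + 54) = 11 + 6Pb. Setting this equal to demand: 668 - 3Pb = 11 + 6Pb, so Pb = 73.
Sellers receive Ps = 73 + 54 = 127; x' = 668 − 3·73 = 449.
Government outlay = subsidy × quantity = 54 × 449 = 24246.

Government cost = $24246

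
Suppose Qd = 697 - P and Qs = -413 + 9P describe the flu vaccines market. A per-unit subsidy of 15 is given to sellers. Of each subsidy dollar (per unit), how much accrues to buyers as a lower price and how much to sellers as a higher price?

Pre-subsidy: 697 - P = -413 + 9P gives P* = 111, Q* = 586.
With the subsidy, sellers receive Ps = Pb + 15 for each unit, where Pb is the price buyers pay.
Supply in terms of Pb becomes Qs = -413 + 9(Pb + 15) = -278 + 9Pb. Setting this equal to demand: 697 - Pb = -278 + 9Pb, so Pb = 97.5.
Sellers receive Ps = 97.5 + 15 = 112.5; Q' = 697 − 1·97.5 = 599.5.
Buyers' price falls by P* − Pb = 111 − 97.5 = 13.5; sellers' price rises by Ps − P* = 112.5 − 111 = 1.5.

Buyers gain 13.5 per unit; sellers gain 1.5 per unit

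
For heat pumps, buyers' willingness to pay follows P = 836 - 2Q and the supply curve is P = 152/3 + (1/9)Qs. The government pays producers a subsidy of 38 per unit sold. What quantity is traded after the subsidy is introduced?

Pre-subsidy: 836 - 2Q = 152/3 + (1/9)Q gives Q* = 372 and P* = 92.
With the subsidy, sellers receive Ps = Pb + 38 for each unit, where Pb is the price buyers pay.
On the curves, Pb = 836 - 2Q and Ps = 152/3 + (1/9)Q; the wedge Ps − Pb = 38 gives 152/3 + (1/9)Q − (836 - 2Q) = 38, so Q' = 390.
Then Pb = 836 − 2·390 = 56 and Ps = 152/3 + (1/9)·390 = 94.

Q' = 390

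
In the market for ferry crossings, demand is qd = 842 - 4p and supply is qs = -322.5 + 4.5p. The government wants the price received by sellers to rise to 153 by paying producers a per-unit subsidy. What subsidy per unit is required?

Required subsidy s = 34 per unit

At a seller price of 153, quantity supplied is -322.5 + 4.5·153 = 366.
Buyers absorb 366 only when they pay pb with 842 − 4·pb = 366, i.e. pb = 119.
s = ps − pb = 153 − 119 = 34.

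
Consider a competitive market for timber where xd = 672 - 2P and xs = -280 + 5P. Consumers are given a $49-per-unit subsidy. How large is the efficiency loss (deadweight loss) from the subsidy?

Deadweight loss = $1715

Pre-subsidy: 672 - 2P = -280 + 5P gives P* = 136, x* = 400.
With the rebate, buyers effectively pay Pb = Ps − 49, where Ps is the price sellers receive.
Demand in terms of Ps becomes xd = 672 − 2(Ps − 49) = 770 - 2Ps. Setting this equal to supply: 770 - 2Ps = -280 + 5Ps, so Ps = 150.
Buyers pay Pb = 150 − 49 = 101; x' = -280 + 5·150 = 470.
The subsidy expands output by 470 − 400 = 70 past the efficient level; on those units the gap between marginal cost and willingness to pay runs from 0 up to 49.
DWL = ½ × 49 × 70 = 1715.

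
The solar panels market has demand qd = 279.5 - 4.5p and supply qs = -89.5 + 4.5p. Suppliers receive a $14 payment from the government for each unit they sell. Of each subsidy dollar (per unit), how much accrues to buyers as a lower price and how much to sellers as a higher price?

Buyers gain $7 per unit; sellers gain $7 per unit

Pre-subsidy: 279.5 - 4.5p = -89.5 + 4.5p gives p* = 41, q* = 95.
With the subsidy, sellers receive ps = pb + 14 for each unit, where pb is the price buyers pay.
Supply in terms of pb becomes qs = -89.5 + 4.5(pb + 14) = -26.5 + 4.5pb. Setting this equal to demand: 279.5 - 4.5pb = -26.5 + 4.5pb, so pb = 34.
Sellers receive ps = 34 + 14 = 48; q' = 279.5 − 4.5·34 = 126.5.
Buyers' price falls by p* − pb = 41 − 34 = 7; sellers' price rises by ps − p* = 48 − 41 = 7.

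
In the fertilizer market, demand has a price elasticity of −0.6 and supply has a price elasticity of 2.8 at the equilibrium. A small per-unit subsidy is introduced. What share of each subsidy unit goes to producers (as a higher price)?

Producer share = 3/17

For a small subsidy around the equilibrium, the benefit split depends on the relative slopes, which at a point are proportional to the elasticities.
Buyer share = εs/(εs + |εd|) = 2.8/(2.8 + 0.6) = 14/17; seller share = |εd|/(εs + |εd|) = 3/17.
So producers capture 3/17 of the subsidy.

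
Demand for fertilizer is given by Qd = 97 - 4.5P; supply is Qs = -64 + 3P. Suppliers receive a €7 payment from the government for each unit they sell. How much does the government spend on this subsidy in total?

Pre-subsidy: 97 - 4.5P = -64 + 3P gives P* = 322/15, Q* = 0.4.
With the subsidy, sellers receive Ps = Pb + 7 for each unit, where Pb is the price buyers pay.
Supply in terms of Pb becomes Qs = -64 + 3(Pb + 7) = -43 + 3Pb. Setting this equal to demand: 97 - 4.5Pb = -43 + 3Pb, so Pb = 56/3.
Sellers receive Ps = 56/3 + 7 = 77/3; Q' = 97 − 4.5·(56/3) = 13.
Government outlay = subsidy × quantity = 7 × 13 = 91.

Government cost = €91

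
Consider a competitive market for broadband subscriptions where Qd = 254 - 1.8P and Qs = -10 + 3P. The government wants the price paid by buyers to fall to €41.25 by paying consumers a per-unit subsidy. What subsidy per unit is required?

Required subsidy s = €22 per unit

At a buyer price of 41.25, quantity demanded is 254 − 1.8·41.25 = 179.75.
Sellers supply 179.75 only when they receive Ps with -10 + 3·Ps = 179.75, i.e. Ps = 63.25.
s = Ps − Pb = 63.25 − 41.25 = 22.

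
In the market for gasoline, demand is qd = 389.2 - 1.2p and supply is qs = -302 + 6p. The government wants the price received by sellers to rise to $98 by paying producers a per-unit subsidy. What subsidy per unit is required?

Required subsidy s = $12 per unit

At a seller price of 98, quantity supplied is -302 + 6·98 = 286.
Buyers absorb 286 only when they pay pb with 389.2 − 1.2·pb = 286, i.e. pb = 86.
s = ps − pb = 98 − 86 = 12.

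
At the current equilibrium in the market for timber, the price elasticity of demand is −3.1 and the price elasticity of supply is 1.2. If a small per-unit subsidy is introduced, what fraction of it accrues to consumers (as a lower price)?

For a small subsidy around the equilibrium, the benefit split depends on the relative slopes, which at a point are proportional to the elasticities.
Buyer share = εs/(εs + |εd|) = 1.2/(1.2 + 3.1) = 12/43; seller share = |εd|/(εs + |εd|) = 31/43.

Consumer share = 12/43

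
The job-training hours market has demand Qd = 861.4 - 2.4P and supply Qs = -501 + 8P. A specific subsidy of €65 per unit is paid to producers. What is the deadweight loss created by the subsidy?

Pre-subsidy: 861.4 - 2.4P = -501 + 8P gives P* = 131, Q* = 547.
With the subsidy, sellers receive Ps = Pb + 65 for each unit, where Pb is the price buyers pay.
Supply in terms of Pb becomes Qs = -501 + 8(Pb + 65) = 19 + 8Pb. Setting this equal to demand: 861.4 - 2.4Pb = 19 + 8Pb, so Pb = 81.
Sellers receive Ps = 81 + 65 = 146; Q' = 861.4 − 2.4·81 = 667.
The subsidy expands output by 667 − 547 = 120 past the efficient level; on those units the gap between marginal cost and willingness to pay runs from 0 up to 65.
DWL = ½ × 65 × 120 = 3900.

Deadweight loss = €3900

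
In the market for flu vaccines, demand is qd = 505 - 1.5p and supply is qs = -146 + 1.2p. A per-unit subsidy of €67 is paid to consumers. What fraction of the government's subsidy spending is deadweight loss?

DWL / government spending = 67/564

Pre-subsidy: 505 - 1.5p = -146 + 1.2p gives p* = 2170/9, q* = 430/3.
With the rebate, buyers effectively pay pb = ps − 67, where ps is the price sellers receive.
Demand in terms of ps becomes qd = 505 − 1.5(ps − 67) = 605.5 - 1.5ps. Setting this equal to supply: 605.5 - 1.5ps = -146 + 1.2ps, so ps = 835/3.
Buyers pay pb = 835/3 − 67 = 634/3; q' = -146 + 1.2·(835/3) = 188.
ΔCS = ½(430/3 + 188)(2170/9 − 634/3) = 133196/27; ΔPS = ½(430/3 + 188)(835/3 − 2170/9) = 166495/27.
Government spending = 67 × 188 = 12596.
DWL = ½ × 67 × (188 − 430/3) = 4489/3; fraction = (4489/3) / 12596 = 67/564.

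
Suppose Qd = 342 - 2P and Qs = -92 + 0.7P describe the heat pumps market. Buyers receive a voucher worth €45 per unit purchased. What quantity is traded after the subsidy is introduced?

Pre-subsidy: 342 - 2P = -92 + 0.7P gives P* = 4340/27, Q* = 554/27.
With the rebate, buyers effectively pay Pb = Ps − 45, where Ps is the price sellers receive.
Demand in terms of Ps becomes Qd = 342 − 2(Ps − 45) = 432 - 2Ps. Setting this equal to supply: 432 - 2Ps = -92 + 0.7Ps, so Ps = 5240/27.
Buyers pay Pb = 5240/27 − 45 = 4025/27; Q' = -92 + 0.7·(5240/27) = 1184/27.

Q' = 1184/27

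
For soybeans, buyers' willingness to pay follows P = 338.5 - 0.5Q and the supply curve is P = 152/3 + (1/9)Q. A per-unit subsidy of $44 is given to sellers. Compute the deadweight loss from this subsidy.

Pre-subsidy: 338.5 - 0.5Q = 152/3 + (1/9)Q gives Q* = 471 and P* = 103.
With the subsidy, sellers receive Ps = Pb + 44 for each unit, where Pb is the price buyers pay.
On the curves, Pb = 338.5 - 0.5Q and Ps = 152/3 + (1/9)Q; the wedge Ps − Pb = 44 gives 152/3 + (1/9)Q − (338.5 - 0.5Q) = 44, so Q' = 543.
Then Pb = 338.5 − 0.5·543 = 67 and Ps = 152/3 + (1/9)·543 = 111.
The subsidy expands output by 543 − 471 = 72 past the efficient level; on those units the gap between marginal cost and willingness to pay runs from 0 up to 44.
DWL = ½ × 44 × 72 = 1584.

Deadweight loss = $1584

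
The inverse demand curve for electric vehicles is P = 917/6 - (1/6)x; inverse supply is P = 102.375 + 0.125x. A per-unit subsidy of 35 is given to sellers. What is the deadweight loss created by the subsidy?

Pre-subsidy: 917/6 - (1/6)x = 102.375 + 0.125x gives x* = 173 and P* = 124.
With the subsidy, sellers receive Ps = Pb + 35 for each unit, where Pb is the price buyers pay.
On the curves, Pb = 917/6 - (1/6)x and Ps = 102.375 + 0.125x; the wedge Ps − Pb = 35 gives 102.375 + 0.125x − (917/6 - (1/6)x) = 35, so x' = 293.
Then Pb = 917/6 − (1/6)·293 = 104 and Ps = 102.375 + 0.125·293 = 139.
The subsidy expands output by 293 − 173 = 120 past the efficient level; on those units the gap between marginal cost and willingness to pay runs from 0 up to 35.
DWL = ½ × 35 × 120 = 2100.

Deadweight loss = 2100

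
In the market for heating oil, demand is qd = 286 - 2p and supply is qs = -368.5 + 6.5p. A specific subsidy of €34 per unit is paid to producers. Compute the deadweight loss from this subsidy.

Deadweight loss = €884

Pre-subsidy: 286 - 2p = -368.5 + 6.5p gives p* = 77, q* = 132.
With the subsidy, sellers receive ps = pb + 34 for each unit, where pb is the price buyers pay.
Supply in terms of pb becomes qs = -368.5 + 6.5(pb + 34) = -147.5 + 6.5pb. Setting this equal to demand: 286 - 2pb = -147.5 + 6.5pb, so pb = 51.
Sellers receive ps = 51 + 34 = 85; q' = 286 − 2·51 = 184.
The subsidy expands output by 184 − 132 = 52 past the efficient level; on those units the gap between marginal cost and willingness to pay runs from 0 up to 34.
DWL = ½ × 34 × 52 = 884.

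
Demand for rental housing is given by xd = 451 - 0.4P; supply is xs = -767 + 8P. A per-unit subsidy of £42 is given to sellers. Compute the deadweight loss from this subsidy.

Deadweight loss = £336

Pre-subsidy: 451 - 0.4P = -767 + 8P gives P* = 145, x* = 393.
With the subsidy, sellers receive Ps = Pb + 42 for each unit, where Pb is the price buyers pay.
Supply in terms of Pb becomes xs = -767 + 8(Pb + 42) = -431 + 8Pb. Setting this equal to demand: 451 - 0.4Pb = -431 + 8Pb, so Pb = 105.
Sellers receive Ps = 105 + 42 = 147; x' = 451 − 0.4·105 = 409.
The subsidy expands output by 409 − 393 = 16 past the efficient level; on those units the gap between marginal cost and willingness to pay runs from 0 up to 42.
DWL = ½ × 42 × 16 = 336.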